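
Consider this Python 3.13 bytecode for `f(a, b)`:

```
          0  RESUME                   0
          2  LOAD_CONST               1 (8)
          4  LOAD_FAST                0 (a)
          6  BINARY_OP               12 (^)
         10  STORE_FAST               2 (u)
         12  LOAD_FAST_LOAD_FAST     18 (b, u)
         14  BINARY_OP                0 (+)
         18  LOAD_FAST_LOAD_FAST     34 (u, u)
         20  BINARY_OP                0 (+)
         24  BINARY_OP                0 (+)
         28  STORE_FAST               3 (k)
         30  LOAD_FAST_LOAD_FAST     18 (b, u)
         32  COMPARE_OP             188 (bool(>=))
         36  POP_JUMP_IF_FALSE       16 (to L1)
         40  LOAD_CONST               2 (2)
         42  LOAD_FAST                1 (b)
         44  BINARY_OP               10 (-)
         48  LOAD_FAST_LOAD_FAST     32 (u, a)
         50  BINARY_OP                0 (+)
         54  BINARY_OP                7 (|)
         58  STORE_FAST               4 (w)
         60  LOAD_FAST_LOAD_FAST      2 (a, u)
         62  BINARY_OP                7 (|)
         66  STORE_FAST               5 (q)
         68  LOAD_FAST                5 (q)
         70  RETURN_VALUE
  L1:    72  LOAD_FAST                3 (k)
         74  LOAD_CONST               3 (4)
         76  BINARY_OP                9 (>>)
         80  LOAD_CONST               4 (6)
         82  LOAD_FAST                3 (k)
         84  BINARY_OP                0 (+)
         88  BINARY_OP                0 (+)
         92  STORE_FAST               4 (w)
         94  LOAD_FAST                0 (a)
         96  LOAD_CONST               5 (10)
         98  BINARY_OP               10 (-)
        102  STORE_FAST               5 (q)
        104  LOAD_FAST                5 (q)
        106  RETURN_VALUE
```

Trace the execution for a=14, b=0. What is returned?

LOAD_CONST → push 8. Stack: [8]
LOAD_FAST a → push 14. Stack: [8, 14]
BINARY_OP ^ → 8 ^ 14 = 6. Stack: [6]
STORE_FAST u → u=6. Stack: []
LOAD_FAST_LOAD_FAST b,u → push 0,6. Stack: [0, 6]
BINARY_OP + → 0 + 6 = 6. Stack: [6]
LOAD_FAST_LOAD_FAST u,u → push 6,6. Stack: [6, 6, 6]
BINARY_OP + → 6 + 6 = 12. Stack: [6, 12]
BINARY_OP + → 6 + 12 = 18. Stack: [18]
STORE_FAST k → k=18. Stack: []
LOAD_FAST_LOAD_FAST b,u → push 0,6. Stack: [0, 6]
COMPARE_OP bool(>=) → 0 vs 6 = False. Stack: [False]
POP_JUMP_IF_FALSE → pop False; jump. Stack: []
LOAD_FAST k → push 18. Stack: [18]
LOAD_CONST → push 4. Stack: [18, 4]
BINARY_OP >> → 18 >> 4 = 1. Stack: [1]
LOAD_CONST → push 6. Stack: [1, 6]
LOAD_FAST k → push 18. Stack: [1, 6, 18]
BINARY_OP + → 6 + 18 = 24. Stack: [1, 24]
BINARY_OP + → 1 + 24 = 25. Stack: [25]
STORE_FAST w → w=25. Stack: []
LOAD_FAST a → push 14. Stack: [14]
LOAD_CONST → push 10. Stack: [14, 10]
BINARY_OP - → 14 - 10 = 4. Stack: [4]
STORE_FAST q → q=4. Stack: []
LOAD_FAST q → push 4. Stack: [4]
RETURN_VALUE → return 4.

4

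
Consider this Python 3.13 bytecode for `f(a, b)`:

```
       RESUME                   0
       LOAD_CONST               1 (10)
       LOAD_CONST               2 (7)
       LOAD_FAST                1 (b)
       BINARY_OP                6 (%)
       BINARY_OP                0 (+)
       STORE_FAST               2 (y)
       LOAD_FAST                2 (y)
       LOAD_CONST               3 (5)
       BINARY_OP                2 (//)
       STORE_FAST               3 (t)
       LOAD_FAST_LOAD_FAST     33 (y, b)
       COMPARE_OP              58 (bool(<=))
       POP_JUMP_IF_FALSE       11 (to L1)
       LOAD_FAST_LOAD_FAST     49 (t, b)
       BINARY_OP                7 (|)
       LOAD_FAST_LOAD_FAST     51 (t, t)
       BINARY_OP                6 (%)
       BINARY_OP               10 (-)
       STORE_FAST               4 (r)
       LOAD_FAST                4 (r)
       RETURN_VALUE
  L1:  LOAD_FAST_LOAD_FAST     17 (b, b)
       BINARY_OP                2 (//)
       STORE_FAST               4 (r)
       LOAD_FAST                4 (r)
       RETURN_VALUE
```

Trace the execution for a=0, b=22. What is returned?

23

LOAD_CONST → push 10. Stack: [10]
LOAD_CONST → push 7. Stack: [10, 7]
LOAD_FAST b → push 22. Stack: [10, 7, 22]
BINARY_OP % → 7 % 22 = 7. Stack: [10, 7]
BINARY_OP + → 10 + 7 = 17. Stack: [17]
STORE_FAST y → y=17. Stack: []
LOAD_FAST y → push 17. Stack: [17]
LOAD_CONST → push 5. Stack: [17, 5]
BINARY_OP // → 17 // 5 = 3. Stack: [3]
STORE_FAST t → t=3. Stack: []
LOAD_FAST_LOAD_FAST y,b → push 17,22. Stack: [17, 22]
COMPARE_OP bool(<=) → 17 vs 22 = True. Stack: [True]
POP_JUMP_IF_FALSE → pop True; no jump. Stack: []
LOAD_FAST_LOAD_FAST t,b → push 3,22. Stack: [3, 22]
BINARY_OP | → 3 | 22 = 23. Stack: [23]
LOAD_FAST_LOAD_FAST t,t → push 3,3. Stack: [23, 3, 3]
BINARY_OP % → 3 % 3 = 0. Stack: [23, 0]
BINARY_OP - → 23 - 0 = 23. Stack: [23]
STORE_FAST r → r=23. Stack: []
LOAD_FAST r → push 23. Stack: [23]
RETURN_VALUE → return 23.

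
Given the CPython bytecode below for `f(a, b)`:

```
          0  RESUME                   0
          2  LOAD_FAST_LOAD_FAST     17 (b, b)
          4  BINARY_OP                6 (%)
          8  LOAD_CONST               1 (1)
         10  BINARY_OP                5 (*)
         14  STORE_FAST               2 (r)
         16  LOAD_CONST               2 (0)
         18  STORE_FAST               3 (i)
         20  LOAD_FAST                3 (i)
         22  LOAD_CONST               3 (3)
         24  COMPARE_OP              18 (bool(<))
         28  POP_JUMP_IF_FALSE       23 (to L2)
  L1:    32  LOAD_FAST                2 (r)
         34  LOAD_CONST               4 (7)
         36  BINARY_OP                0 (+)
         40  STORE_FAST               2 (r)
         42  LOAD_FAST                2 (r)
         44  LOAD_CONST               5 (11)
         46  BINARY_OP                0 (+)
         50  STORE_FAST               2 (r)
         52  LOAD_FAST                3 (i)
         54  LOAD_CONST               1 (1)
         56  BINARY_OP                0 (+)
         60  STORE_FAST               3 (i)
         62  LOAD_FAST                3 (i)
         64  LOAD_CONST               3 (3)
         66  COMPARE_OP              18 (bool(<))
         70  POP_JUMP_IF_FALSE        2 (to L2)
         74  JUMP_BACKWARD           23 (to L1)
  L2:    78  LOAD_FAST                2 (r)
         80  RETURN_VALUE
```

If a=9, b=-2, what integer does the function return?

LOAD_FAST_LOAD_FAST b,b → push -2,-2. Stack: [-2, -2]
BINARY_OP % → -2 % -2 = 0. Stack: [0]
LOAD_CONST → push 1. Stack: [0, 1]
BINARY_OP * → 0 * 1 = 0. Stack: [0]
STORE_FAST r → r=0. Stack: []
LOAD_CONST → push 0. Stack: [0]
STORE_FAST i → i=0. Stack: []
LOAD_FAST i → push 0. Stack: [0]
LOAD_CONST → push 3. Stack: [0, 3]
COMPARE_OP bool(<) → 0 vs 3 = True. Stack: [True]
POP_JUMP_IF_FALSE → pop True; no jump. Stack: []
LOAD_FAST r → push 0. Stack: [0]
LOAD_CONST → push 7. Stack: [0, 7]
BINARY_OP + → 0 + 7 = 7. Stack: [7]
STORE_FAST r → r=7. Stack: []
LOAD_FAST r → push 7. Stack: [7]
LOAD_CONST → push 11. Stack: [7, 11]
BINARY_OP + → 7 + 11 = 18. Stack: [18]
STORE_FAST r → r=18. Stack: []
LOAD_FAST i → push 0. Stack: [0]
LOAD_CONST → push 1. Stack: [0, 1]
BINARY_OP + → 0 + 1 = 1. Stack: [1]
STORE_FAST i → i=1. Stack: []
LOAD_FAST i → push 1. Stack: [1]
LOAD_CONST → push 3. Stack: [1, 3]
COMPARE_OP bool(<) → 1 vs 3 = True. Stack: [True]
POP_JUMP_IF_FALSE → pop True; no jump. Stack: []
LOAD_FAST r → push 18. Stack: [18]
LOAD_CONST → push 7. Stack: [18, 7]
BINARY_OP + → 18 + 7 = 25. Stack: [25]
STORE_FAST r → r=25. Stack: []
LOAD_FAST r → push 25. Stack: [25]
LOAD_CONST → push 11. Stack: [25, 11]
BINARY_OP + → 25 + 11 = 36. Stack: [36]
STORE_FAST r → r=36. Stack: []
LOAD_FAST i → push 1. Stack: [1]
LOAD_CONST → push 1. Stack: [1, 1]
BINARY_OP + → 1 + 1 = 2. Stack: [2]
STORE_FAST i → i=2. Stack: []
LOAD_FAST i → push 2. Stack: [2]
LOAD_CONST → push 3. Stack: [2, 3]
COMPARE_OP bool(<) → 2 vs 3 = True. Stack: [True]
POP_JUMP_IF_FALSE → pop True; no jump. Stack: []
LOAD_FAST r → push 36. Stack: [36]
LOAD_CONST → push 7. Stack: [36, 7]
BINARY_OP + → 36 + 7 = 43. Stack: [43]
STORE_FAST r → r=43. Stack: []
LOAD_FAST r → push 43. Stack: [43]
LOAD_CONST → push 11. Stack: [43, 11]
BINARY_OP + → 43 + 11 = 54. Stack: [54]
STORE_FAST r → r=54. Stack: []
LOAD_FAST i → push 2. Stack: [2]
LOAD_CONST → push 1. Stack: [2, 1]
BINARY_OP + → 2 + 1 = 3. Stack: [3]
STORE_FAST i → i=3. Stack: []
LOAD_FAST i → push 3. Stack: [3]
LOAD_CONST → push 3. Stack: [3, 3]
COMPARE_OP bool(<) → 3 vs 3 = False. Stack: [False]
POP_JUMP_IF_FALSE → pop False; jump. Stack: []
LOAD_FAST r → push 54. Stack: [54]
RETURN_VALUE → return 54.

54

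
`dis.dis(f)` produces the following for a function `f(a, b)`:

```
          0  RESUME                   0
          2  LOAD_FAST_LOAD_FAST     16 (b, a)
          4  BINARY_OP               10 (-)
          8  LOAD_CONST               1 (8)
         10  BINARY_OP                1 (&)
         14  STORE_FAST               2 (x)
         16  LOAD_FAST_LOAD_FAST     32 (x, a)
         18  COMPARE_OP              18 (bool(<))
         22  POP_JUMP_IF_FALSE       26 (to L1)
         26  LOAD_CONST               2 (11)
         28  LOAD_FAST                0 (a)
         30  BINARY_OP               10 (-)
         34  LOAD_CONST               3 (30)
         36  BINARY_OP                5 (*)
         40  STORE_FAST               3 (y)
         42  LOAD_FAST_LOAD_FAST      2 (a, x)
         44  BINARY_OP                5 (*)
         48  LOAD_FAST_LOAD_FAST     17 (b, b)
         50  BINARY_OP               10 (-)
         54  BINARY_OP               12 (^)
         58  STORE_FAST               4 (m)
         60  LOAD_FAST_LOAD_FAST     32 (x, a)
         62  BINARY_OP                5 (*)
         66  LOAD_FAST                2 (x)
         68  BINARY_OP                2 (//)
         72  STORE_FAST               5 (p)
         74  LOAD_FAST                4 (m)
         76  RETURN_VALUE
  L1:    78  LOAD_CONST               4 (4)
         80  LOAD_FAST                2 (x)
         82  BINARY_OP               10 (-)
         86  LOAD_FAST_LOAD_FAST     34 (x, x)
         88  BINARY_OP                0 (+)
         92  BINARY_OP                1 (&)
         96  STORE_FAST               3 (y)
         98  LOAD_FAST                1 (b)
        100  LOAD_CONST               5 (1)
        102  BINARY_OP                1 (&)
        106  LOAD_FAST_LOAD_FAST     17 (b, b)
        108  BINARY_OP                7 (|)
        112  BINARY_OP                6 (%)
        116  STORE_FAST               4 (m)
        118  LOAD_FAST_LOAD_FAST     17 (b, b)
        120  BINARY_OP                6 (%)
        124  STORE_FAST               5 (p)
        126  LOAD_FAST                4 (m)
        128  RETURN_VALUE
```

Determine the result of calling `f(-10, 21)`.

LOAD_FAST_LOAD_FAST b,a → push 21,-10. Stack: [21, -10]
BINARY_OP - → 21 - -10 = 31. Stack: [31]
LOAD_CONST → push 8. Stack: [31, 8]
BINARY_OP & → 31 & 8 = 8. Stack: [8]
STORE_FAST x → x=8. Stack: []
LOAD_FAST_LOAD_FAST x,a → push 8,-10. Stack: [8, -10]
COMPARE_OP bool(<) → 8 vs -10 = False. Stack: [False]
POP_JUMP_IF_FALSE → pop False; jump. Stack: []
LOAD_CONST → push 4. Stack: [4]
LOAD_FAST x → push 8. Stack: [4, 8]
BINARY_OP - → 4 - 8 = -4. Stack: [-4]
LOAD_FAST_LOAD_FAST x,x → push 8,8. Stack: [-4, 8, 8]
BINARY_OP + → 8 + 8 = 16. Stack: [-4, 16]
BINARY_OP & → -4 & 16 = 16. Stack: [16]
STORE_FAST y → y=16. Stack: []
LOAD_FAST b → push 21. Stack: [21]
LOAD_CONST → push 1. Stack: [21, 1]
BINARY_OP & → 21 & 1 = 1. Stack: [1]
LOAD_FAST_LOAD_FAST b,b → push 21,21. Stack: [1, 21, 21]
BINARY_OP | → 21 | 21 = 21. Stack: [1, 21]
BINARY_OP % → 1 % 21 = 1. Stack: [1]
STORE_FAST m → m=1. Stack: []
LOAD_FAST_LOAD_FAST b,b → push 21,21. Stack: [21, 21]
BINARY_OP % → 21 % 21 = 0. Stack: [0]
STORE_FAST p → p=0. Stack: []
LOAD_FAST m → push 1. Stack: [1]
RETURN_VALUE → return 1.

1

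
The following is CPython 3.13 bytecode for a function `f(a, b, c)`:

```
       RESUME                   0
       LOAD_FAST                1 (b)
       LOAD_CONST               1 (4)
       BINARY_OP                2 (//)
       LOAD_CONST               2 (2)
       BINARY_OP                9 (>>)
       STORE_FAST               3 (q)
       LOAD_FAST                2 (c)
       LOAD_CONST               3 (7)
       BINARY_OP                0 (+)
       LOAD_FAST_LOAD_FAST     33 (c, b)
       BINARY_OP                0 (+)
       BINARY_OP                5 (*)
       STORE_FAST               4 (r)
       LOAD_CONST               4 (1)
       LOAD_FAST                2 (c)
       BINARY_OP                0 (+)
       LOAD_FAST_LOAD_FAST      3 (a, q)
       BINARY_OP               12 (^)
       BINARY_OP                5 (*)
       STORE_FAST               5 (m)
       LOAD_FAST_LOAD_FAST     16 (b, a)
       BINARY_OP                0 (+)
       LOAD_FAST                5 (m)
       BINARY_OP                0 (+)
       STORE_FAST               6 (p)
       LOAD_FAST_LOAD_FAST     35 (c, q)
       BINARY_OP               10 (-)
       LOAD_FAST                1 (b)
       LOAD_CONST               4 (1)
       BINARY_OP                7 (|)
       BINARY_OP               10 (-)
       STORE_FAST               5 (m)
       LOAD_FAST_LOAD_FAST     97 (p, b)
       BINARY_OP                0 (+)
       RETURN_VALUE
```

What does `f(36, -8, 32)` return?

LOAD_FAST b → push -8. Stack: [-8]
LOAD_CONST → push 4. Stack: [-8, 4]
BINARY_OP // → -8 // 4 = -2. Stack: [-2]
LOAD_CONST → push 2. Stack: [-2, 2]
BINARY_OP >> → -2 >> 2 = -1. Stack: [-1]
STORE_FAST q → q=-1. Stack: []
LOAD_FAST c → push 32. Stack: [32]
LOAD_CONST → push 7. Stack: [32, 7]
BINARY_OP + → 32 + 7 = 39. Stack: [39]
LOAD_FAST_LOAD_FAST c,b → push 32,-8. Stack: [39, 32, -8]
BINARY_OP + → 32 + -8 = 24. Stack: [39, 24]
BINARY_OP * → 39 * 24 = 936. Stack: [936]
STORE_FAST r → r=936. Stack: []
LOAD_CONST → push 1. Stack: [1]
LOAD_FAST c → push 32. Stack: [1, 32]
BINARY_OP + → 1 + 32 = 33. Stack: [33]
LOAD_FAST_LOAD_FAST a,q → push 36,-1. Stack: [33, 36, -1]
BINARY_OP ^ → 36 ^ -1 = -37. Stack: [33, -37]
BINARY_OP * → 33 * -37 = -1221. Stack: [-1221]
STORE_FAST m → m=-1221. Stack: []
LOAD_FAST_LOAD_FAST b,a → push -8,36. Stack: [-8, 36]
BINARY_OP + → -8 + 36 = 28. Stack: [28]
LOAD_FAST m → push -1221. Stack: [28, -1221]
BINARY_OP + → 28 + -1221 = -1193. Stack: [-1193]
STORE_FAST p → p=-1193. Stack: []
LOAD_FAST_LOAD_FAST c,q → push 32,-1. Stack: [32, -1]
BINARY_OP - → 32 - -1 = 33. Stack: [33]
LOAD_FAST b → push -8. Stack: [33, -8]
LOAD_CONST → push 1. Stack: [33, -8, 1]
BINARY_OP | → -8 | 1 = -7. Stack: [33, -7]
BINARY_OP - → 33 - -7 = 40. Stack: [40]
STORE_FAST m → m=40. Stack: []
LOAD_FAST_LOAD_FAST p,b → push -1193,-8. Stack: [-1193, -8]
BINARY_OP + → -1193 + -8 = -1201. Stack: [-1201]
RETURN_VALUE → return -1201.

-1201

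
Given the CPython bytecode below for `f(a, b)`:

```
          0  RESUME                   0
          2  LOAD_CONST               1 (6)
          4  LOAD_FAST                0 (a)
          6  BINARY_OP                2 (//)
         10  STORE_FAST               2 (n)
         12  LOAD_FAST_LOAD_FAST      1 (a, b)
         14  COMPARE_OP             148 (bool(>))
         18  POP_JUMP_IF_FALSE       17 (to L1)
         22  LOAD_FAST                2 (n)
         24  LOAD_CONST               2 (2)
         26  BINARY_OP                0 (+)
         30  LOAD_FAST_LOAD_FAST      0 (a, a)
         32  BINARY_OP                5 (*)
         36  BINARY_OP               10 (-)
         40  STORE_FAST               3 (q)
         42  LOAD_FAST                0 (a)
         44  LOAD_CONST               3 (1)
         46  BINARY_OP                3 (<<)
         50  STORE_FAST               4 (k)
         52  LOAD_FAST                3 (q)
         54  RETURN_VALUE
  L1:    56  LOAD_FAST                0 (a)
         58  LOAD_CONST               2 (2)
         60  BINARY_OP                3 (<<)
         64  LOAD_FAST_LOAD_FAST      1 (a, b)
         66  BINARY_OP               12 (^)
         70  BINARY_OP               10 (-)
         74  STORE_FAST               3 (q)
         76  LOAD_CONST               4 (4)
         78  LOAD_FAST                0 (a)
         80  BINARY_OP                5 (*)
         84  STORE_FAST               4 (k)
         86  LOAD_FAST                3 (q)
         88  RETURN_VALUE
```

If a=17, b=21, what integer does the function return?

64

LOAD_CONST → push 6. Stack: [6]
LOAD_FAST a → push 17. Stack: [6, 17]
BINARY_OP // → 6 // 17 = 0. Stack: [0]
STORE_FAST n → n=0. Stack: []
LOAD_FAST_LOAD_FAST a,b → push 17,21. Stack: [17, 21]
COMPARE_OP bool(>) → 17 vs 21 = False. Stack: [False]
POP_JUMP_IF_FALSE → pop False; jump. Stack: []
LOAD_FAST a → push 17. Stack: [17]
LOAD_CONST → push 2. Stack: [17, 2]
BINARY_OP << → 17 << 2 = 68. Stack: [68]
LOAD_FAST_LOAD_FAST a,b → push 17,21. Stack: [68, 17, 21]
BINARY_OP ^ → 17 ^ 21 = 4. Stack: [68, 4]
BINARY_OP - → 68 - 4 = 64. Stack: [64]
STORE_FAST q → q=64. Stack: []
LOAD_CONST → push 4. Stack: [4]
LOAD_FAST a → push 17. Stack: [4, 17]
BINARY_OP * → 4 * 17 = 68. Stack: [68]
STORE_FAST k → k=68. Stack: []
LOAD_FAST q → push 64. Stack: [64]
RETURN_VALUE → return 64.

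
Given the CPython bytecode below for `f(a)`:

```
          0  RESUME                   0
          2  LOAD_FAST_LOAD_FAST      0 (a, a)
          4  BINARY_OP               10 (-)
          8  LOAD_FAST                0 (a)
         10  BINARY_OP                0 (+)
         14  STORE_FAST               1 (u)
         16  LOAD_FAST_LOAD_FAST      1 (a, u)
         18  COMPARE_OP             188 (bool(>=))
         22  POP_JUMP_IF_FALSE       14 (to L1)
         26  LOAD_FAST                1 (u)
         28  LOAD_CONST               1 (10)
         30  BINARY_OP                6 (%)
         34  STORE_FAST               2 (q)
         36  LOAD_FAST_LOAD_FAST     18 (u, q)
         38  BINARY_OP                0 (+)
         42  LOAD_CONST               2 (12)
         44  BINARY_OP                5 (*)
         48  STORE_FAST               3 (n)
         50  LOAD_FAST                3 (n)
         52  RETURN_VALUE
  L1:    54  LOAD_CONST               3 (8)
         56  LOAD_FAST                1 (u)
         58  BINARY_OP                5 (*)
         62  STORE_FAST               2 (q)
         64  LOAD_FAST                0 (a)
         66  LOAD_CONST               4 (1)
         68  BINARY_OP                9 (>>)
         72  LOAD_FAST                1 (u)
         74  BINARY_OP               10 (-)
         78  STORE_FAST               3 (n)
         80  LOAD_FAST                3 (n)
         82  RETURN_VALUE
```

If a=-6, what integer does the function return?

-24

LOAD_FAST_LOAD_FAST a,a → push -6,-6. Stack: [-6, -6]
BINARY_OP - → -6 - -6 = 0. Stack: [0]
LOAD_FAST a → push -6. Stack: [0, -6]
BINARY_OP + → 0 + -6 = -6. Stack: [-6]
STORE_FAST u → u=-6. Stack: []
LOAD_FAST_LOAD_FAST a,u → push -6,-6. Stack: [-6, -6]
COMPARE_OP bool(>=) → -6 vs -6 = True. Stack: [True]
POP_JUMP_IF_FALSE → pop True; no jump. Stack: []
LOAD_FAST u → push -6. Stack: [-6]
LOAD_CONST → push 10. Stack: [-6, 10]
BINARY_OP % → -6 % 10 = 4. Stack: [4]
STORE_FAST q → q=4. Stack: []
LOAD_FAST_LOAD_FAST u,q → push -6,4. Stack: [-6, 4]
BINARY_OP + → -6 + 4 = -2. Stack: [-2]
LOAD_CONST → push 12. Stack: [-2, 12]
BINARY_OP * → -2 * 12 = -24. Stack: [-24]
STORE_FAST n → n=-24. Stack: []
LOAD_FAST n → push -24. Stack: [-24]
RETURN_VALUE → return -24.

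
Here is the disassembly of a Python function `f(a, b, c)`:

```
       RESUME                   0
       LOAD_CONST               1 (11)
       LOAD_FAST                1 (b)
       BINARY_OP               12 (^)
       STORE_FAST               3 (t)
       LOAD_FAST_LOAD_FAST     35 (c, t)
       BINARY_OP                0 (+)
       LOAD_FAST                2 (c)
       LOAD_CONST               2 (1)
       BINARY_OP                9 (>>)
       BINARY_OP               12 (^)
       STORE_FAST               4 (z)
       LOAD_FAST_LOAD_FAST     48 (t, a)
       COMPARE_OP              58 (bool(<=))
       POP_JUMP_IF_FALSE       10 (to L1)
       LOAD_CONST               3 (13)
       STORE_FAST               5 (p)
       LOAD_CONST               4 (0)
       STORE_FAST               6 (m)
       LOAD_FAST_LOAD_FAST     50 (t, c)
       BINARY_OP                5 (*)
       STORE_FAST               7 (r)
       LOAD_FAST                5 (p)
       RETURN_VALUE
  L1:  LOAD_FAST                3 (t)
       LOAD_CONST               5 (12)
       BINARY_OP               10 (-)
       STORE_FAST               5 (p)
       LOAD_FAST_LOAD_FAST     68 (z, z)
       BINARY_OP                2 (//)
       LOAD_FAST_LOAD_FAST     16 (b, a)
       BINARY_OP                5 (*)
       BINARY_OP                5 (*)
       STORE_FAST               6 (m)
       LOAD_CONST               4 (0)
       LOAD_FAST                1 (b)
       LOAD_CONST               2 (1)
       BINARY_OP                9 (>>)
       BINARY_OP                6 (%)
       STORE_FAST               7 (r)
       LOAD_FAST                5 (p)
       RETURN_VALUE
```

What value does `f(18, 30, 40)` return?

LOAD_CONST → push 11. Stack: [11]
LOAD_FAST b → push 30. Stack: [11, 30]
BINARY_OP ^ → 11 ^ 30 = 21. Stack: [21]
STORE_FAST t → t=21. Stack: []
LOAD_FAST_LOAD_FAST c,t → push 40,21. Stack: [40, 21]
BINARY_OP + → 40 + 21 = 61. Stack: [61]
LOAD_FAST c → push 40. Stack: [61, 40]
LOAD_CONST → push 1. Stack: [61, 40, 1]
BINARY_OP >> → 40 >> 1 = 20. Stack: [61, 20]
BINARY_OP ^ → 61 ^ 20 = 41. Stack: [41]
STORE_FAST z → z=41. Stack: []
LOAD_FAST_LOAD_FAST t,a → push 21,18. Stack: [21, 18]
COMPARE_OP bool(<=) → 21 vs 18 = False. Stack: [False]
POP_JUMP_IF_FALSE → pop False; jump. Stack: []
LOAD_FAST t → push 21. Stack: [21]
LOAD_CONST → push 12. Stack: [21, 12]
BINARY_OP - → 21 - 12 = 9. Stack: [9]
STORE_FAST p → p=9. Stack: []
LOAD_FAST_LOAD_FAST z,z → push 41,41. Stack: [41, 41]
BINARY_OP // → 41 // 41 = 1. Stack: [1]
LOAD_FAST_LOAD_FAST b,a → push 30,18. Stack: [1, 30, 18]
BINARY_OP * → 30 * 18 = 540. Stack: [1, 540]
BINARY_OP * → 1 * 540 = 540. Stack: [540]
STORE_FAST m → m=540. Stack: []
LOAD_CONST → push 0. Stack: [0]
LOAD_FAST b → push 30. Stack: [0, 30]
LOAD_CONST → push 1. Stack: [0, 30, 1]
BINARY_OP >> → 30 >> 1 = 15. Stack: [0, 15]
BINARY_OP % → 0 % 15 = 0. Stack: [0]
STORE_FAST r → r=0. Stack: []
LOAD_FAST p → push 9. Stack: [9]
RETURN_VALUE → return 9.

9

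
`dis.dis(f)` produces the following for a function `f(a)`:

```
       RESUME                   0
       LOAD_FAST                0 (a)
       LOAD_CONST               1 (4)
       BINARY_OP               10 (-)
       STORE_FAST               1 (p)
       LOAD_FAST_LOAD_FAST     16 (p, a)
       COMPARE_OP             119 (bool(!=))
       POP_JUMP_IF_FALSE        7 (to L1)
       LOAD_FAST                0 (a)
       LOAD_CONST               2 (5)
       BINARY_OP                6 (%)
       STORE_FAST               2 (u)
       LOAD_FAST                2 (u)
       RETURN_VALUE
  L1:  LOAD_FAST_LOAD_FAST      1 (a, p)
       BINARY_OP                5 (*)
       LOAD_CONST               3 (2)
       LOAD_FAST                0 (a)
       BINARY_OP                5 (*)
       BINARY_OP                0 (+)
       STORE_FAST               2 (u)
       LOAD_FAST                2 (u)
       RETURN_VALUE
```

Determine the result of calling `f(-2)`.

3

LOAD_FAST a → push -2. Stack: [-2]
LOAD_CONST → push 4. Stack: [-2, 4]
BINARY_OP - → -2 - 4 = -6. Stack: [-6]
STORE_FAST p → p=-6. Stack: []
LOAD_FAST_LOAD_FAST p,a → push -6,-2. Stack: [-6, -2]
COMPARE_OP bool(!=) → -6 vs -2 = True. Stack: [True]
POP_JUMP_IF_FALSE → pop True; no jump. Stack: []
LOAD_FAST a → push -2. Stack: [-2]
LOAD_CONST → push 5. Stack: [-2, 5]
BINARY_OP % → -2 % 5 = 3. Stack: [3]
STORE_FAST u → u=3. Stack: []
LOAD_FAST u → push 3. Stack: [3]
RETURN_VALUE → return 3.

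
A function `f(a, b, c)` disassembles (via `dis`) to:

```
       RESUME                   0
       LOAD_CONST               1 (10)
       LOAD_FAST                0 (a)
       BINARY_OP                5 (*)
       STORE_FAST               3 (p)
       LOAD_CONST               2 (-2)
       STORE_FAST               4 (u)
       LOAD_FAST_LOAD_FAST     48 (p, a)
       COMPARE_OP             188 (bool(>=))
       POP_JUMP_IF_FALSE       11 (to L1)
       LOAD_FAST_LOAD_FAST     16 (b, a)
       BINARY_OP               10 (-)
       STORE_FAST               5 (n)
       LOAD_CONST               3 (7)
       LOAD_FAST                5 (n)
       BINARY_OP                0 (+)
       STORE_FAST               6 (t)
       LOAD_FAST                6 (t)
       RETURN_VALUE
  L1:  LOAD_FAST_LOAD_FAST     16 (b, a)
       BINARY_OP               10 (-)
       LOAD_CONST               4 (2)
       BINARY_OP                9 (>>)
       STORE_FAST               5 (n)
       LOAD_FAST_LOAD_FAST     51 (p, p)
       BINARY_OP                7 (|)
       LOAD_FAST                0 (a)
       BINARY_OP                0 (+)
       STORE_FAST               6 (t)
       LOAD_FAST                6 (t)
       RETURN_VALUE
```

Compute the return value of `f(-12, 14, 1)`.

LOAD_CONST → push 10. Stack: [10]
LOAD_FAST a → push -12. Stack: [10, -12]
BINARY_OP * → 10 * -12 = -120. Stack: [-120]
STORE_FAST p → p=-120. Stack: []
LOAD_CONST → push -2. Stack: [-2]
STORE_FAST u → u=-2. Stack: []
LOAD_FAST_LOAD_FAST p,a → push -120,-12. Stack: [-120, -12]
COMPARE_OP bool(>=) → -120 vs -12 = False. Stack: [False]
POP_JUMP_IF_FALSE → pop False; jump. Stack: []
LOAD_FAST_LOAD_FAST b,a → push 14,-12. Stack: [14, -12]
BINARY_OP - → 14 - -12 = 26. Stack: [26]
LOAD_CONST → push 2. Stack: [26, 2]
BINARY_OP >> → 26 >> 2 = 6. Stack: [6]
STORE_FAST n → n=6. Stack: []
LOAD_FAST_LOAD_FAST p,p → push -120,-120. Stack: [-120, -120]
BINARY_OP | → -120 | -120 = -120. Stack: [-120]
LOAD_FAST a → push -12. Stack: [-120, -12]
BINARY_OP + → -120 + -12 = -132. Stack: [-132]
STORE_FAST t → t=-132. Stack: []
LOAD_FAST t → push -132. Stack: [-132]
RETURN_VALUE → return -132.

-132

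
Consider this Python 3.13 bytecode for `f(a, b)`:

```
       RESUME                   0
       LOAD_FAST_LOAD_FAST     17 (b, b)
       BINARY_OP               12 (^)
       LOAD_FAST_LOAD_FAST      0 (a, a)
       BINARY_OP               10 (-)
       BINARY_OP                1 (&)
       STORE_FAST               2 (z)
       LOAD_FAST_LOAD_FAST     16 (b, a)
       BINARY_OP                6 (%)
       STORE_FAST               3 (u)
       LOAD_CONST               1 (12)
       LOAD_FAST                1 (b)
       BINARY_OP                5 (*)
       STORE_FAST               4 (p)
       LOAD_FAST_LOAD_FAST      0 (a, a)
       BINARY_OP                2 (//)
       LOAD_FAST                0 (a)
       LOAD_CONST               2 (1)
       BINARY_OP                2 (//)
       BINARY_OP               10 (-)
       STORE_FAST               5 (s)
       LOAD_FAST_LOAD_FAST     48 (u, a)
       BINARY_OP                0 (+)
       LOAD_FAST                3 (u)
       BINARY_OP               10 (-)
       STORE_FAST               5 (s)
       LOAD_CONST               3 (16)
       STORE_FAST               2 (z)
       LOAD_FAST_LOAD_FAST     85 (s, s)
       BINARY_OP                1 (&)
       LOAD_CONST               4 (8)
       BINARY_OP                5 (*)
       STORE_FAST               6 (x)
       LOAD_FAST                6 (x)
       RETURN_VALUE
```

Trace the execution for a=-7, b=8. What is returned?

-56

LOAD_FAST_LOAD_FAST b,b → push 8,8. Stack: [8, 8]
BINARY_OP ^ → 8 ^ 8 = 0. Stack: [0]
LOAD_FAST_LOAD_FAST a,a → push -7,-7. Stack: [0, -7, -7]
BINARY_OP - → -7 - -7 = 0. Stack: [0, 0]
BINARY_OP & → 0 & 0 = 0. Stack: [0]
STORE_FAST z → z=0. Stack: []
LOAD_FAST_LOAD_FAST b,a → push 8,-7. Stack: [8, -7]
BINARY_OP % → 8 % -7 = -6. Stack: [-6]
STORE_FAST u → u=-6. Stack: []
LOAD_CONST → push 12. Stack: [12]
LOAD_FAST b → push 8. Stack: [12, 8]
BINARY_OP * → 12 * 8 = 96. Stack: [96]
STORE_FAST p → p=96. Stack: []
LOAD_FAST_LOAD_FAST a,a → push -7,-7. Stack: [-7, -7]
BINARY_OP // → -7 // -7 = 1. Stack: [1]
LOAD_FAST a → push -7. Stack: [1, -7]
LOAD_CONST → push 1. Stack: [1, -7, 1]
BINARY_OP // → -7 // 1 = -7. Stack: [1, -7]
BINARY_OP - → 1 - -7 = 8. Stack: [8]
STORE_FAST s → s=8. Stack: []
LOAD_FAST_LOAD_FAST u,a → push -6,-7. Stack: [-6, -7]
BINARY_OP + → -6 + -7 = -13. Stack: [-13]
LOAD_FAST u → push -6. Stack: [-13, -6]
BINARY_OP - → -13 - -6 = -7. Stack: [-7]
STORE_FAST s → s=-7. Stack: []
LOAD_CONST → push 16. Stack: [16]
STORE_FAST z → z=16. Stack: []
LOAD_FAST_LOAD_FAST s,s → push -7,-7. Stack: [-7, -7]
BINARY_OP & → -7 & -7 = -7. Stack: [-7]
LOAD_CONST → push 8. Stack: [-7, 8]
BINARY_OP * → -7 * 8 = -56. Stack: [-56]
STORE_FAST x → x=-56. Stack: []
LOAD_FAST x → push -56. Stack: [-56]
RETURN_VALUE → return -56.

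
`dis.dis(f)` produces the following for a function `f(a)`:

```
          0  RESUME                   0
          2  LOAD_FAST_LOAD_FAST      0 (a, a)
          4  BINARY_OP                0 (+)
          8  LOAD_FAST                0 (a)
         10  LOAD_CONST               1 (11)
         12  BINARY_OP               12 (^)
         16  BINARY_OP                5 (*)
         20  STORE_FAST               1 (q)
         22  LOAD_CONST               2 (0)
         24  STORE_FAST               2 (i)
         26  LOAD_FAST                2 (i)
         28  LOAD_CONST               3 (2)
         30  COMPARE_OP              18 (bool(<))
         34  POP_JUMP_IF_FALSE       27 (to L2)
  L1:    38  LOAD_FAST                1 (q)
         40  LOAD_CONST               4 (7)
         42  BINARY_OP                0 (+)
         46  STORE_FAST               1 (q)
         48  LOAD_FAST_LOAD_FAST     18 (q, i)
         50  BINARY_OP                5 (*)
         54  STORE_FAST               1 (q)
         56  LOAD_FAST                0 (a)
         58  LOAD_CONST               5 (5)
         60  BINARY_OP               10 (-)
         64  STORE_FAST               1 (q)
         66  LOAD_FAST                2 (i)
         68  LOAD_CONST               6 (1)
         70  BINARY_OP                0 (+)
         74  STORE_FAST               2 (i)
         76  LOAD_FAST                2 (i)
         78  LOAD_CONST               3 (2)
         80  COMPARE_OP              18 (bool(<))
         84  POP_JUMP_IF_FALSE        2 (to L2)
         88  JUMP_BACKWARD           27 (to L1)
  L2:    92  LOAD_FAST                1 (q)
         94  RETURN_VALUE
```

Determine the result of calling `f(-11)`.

LOAD_FAST_LOAD_FAST a,a → push -11,-11. Stack: [-11, -11]
BINARY_OP + → -11 + -11 = -22. Stack: [-22]
LOAD_FAST a → push -11. Stack: [-22, -11]
LOAD_CONST → push 11. Stack: [-22, -11, 11]
BINARY_OP ^ → -11 ^ 11 = -2. Stack: [-22, -2]
BINARY_OP * → -22 * -2 = 44. Stack: [44]
STORE_FAST q → q=44. Stack: []
LOAD_CONST → push 0. Stack: [0]
STORE_FAST i → i=0. Stack: []
LOAD_FAST i → push 0. Stack: [0]
LOAD_CONST → push 2. Stack: [0, 2]
COMPARE_OP bool(<) → 0 vs 2 = True. Stack: [True]
POP_JUMP_IF_FALSE → pop True; no jump. Stack: []
LOAD_FAST q → push 44. Stack: [44]
LOAD_CONST → push 7. Stack: [44, 7]
BINARY_OP + → 44 + 7 = 51. Stack: [51]
STORE_FAST q → q=51. Stack: []
LOAD_FAST_LOAD_FAST q,i → push 51,0. Stack: [51, 0]
BINARY_OP * → 51 * 0 = 0. Stack: [0]
STORE_FAST q → q=0. Stack: []
LOAD_FAST a → push -11. Stack: [-11]
LOAD_CONST → push 5. Stack: [-11, 5]
BINARY_OP - → -11 - 5 = -16. Stack: [-16]
STORE_FAST q → q=-16. Stack: []
LOAD_FAST i → push 0. Stack: [0]
LOAD_CONST → push 1. Stack: [0, 1]
BINARY_OP + → 0 + 1 = 1. Stack: [1]
STORE_FAST i → i=1. Stack: []
LOAD_FAST i → push 1. Stack: [1]
LOAD_CONST → push 2. Stack: [1, 2]
COMPARE_OP bool(<) → 1 vs 2 = True. Stack: [True]
POP_JUMP_IF_FALSE → pop True; no jump. Stack: []
LOAD_FAST q → push -16. Stack: [-16]
LOAD_CONST → push 7. Stack: [-16, 7]
BINARY_OP + → -16 + 7 = -9. Stack: [-9]
STORE_FAST q → q=-9. Stack: []
LOAD_FAST_LOAD_FAST q,i → push -9,1. Stack: [-9, 1]
BINARY_OP * → -9 * 1 = -9. Stack: [-9]
STORE_FAST q → q=-9. Stack: []
LOAD_FAST a → push -11. Stack: [-11]
LOAD_CONST → push 5. Stack: [-11, 5]
BINARY_OP - → -11 - 5 = -16. Stack: [-16]
STORE_FAST q → q=-16. Stack: []
LOAD_FAST i → push 1. Stack: [1]
LOAD_CONST → push 1. Stack: [1, 1]
BINARY_OP + → 1 + 1 = 2. Stack: [2]
STORE_FAST i → i=2. Stack: []
LOAD_FAST i → push 2. Stack: [2]
LOAD_CONST → push 2. Stack: [2, 2]
COMPARE_OP bool(<) → 2 vs 2 = False. Stack: [False]
POP_JUMP_IF_FALSE → pop False; jump. Stack: []
LOAD_FAST q → push -16. Stack: [-16]
RETURN_VALUE → return -16.

-16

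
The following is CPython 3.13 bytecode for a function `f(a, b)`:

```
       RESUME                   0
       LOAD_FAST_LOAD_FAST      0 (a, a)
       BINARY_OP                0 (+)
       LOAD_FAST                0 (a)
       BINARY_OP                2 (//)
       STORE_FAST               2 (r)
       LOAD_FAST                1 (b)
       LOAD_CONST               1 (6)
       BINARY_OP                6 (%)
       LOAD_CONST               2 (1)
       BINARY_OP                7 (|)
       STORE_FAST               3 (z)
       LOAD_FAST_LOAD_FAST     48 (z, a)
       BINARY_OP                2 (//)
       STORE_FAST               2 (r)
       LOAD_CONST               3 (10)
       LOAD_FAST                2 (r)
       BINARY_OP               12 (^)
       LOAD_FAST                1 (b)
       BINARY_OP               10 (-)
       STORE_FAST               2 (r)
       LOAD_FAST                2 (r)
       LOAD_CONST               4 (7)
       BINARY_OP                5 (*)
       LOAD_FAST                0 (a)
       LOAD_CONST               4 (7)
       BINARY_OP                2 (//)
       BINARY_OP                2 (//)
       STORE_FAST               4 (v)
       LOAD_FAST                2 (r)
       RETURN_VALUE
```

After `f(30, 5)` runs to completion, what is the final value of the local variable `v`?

LOAD_FAST_LOAD_FAST a,a → push 30,30. Stack: [30, 30]
BINARY_OP + → 30 + 30 = 60. Stack: [60]
LOAD_FAST a → push 30. Stack: [60, 30]
BINARY_OP // → 60 // 30 = 2. Stack: [2]
STORE_FAST r → r=2. Stack: []
LOAD_FAST b → push 5. Stack: [5]
LOAD_CONST → push 6. Stack: [5, 6]
BINARY_OP % → 5 % 6 = 5. Stack: [5]
LOAD_CONST → push 1. Stack: [5, 1]
BINARY_OP | → 5 | 1 = 5. Stack: [5]
STORE_FAST z → z=5. Stack: []
LOAD_FAST_LOAD_FAST z,a → push 5,30. Stack: [5, 30]
BINARY_OP // → 5 // 30 = 0. Stack: [0]
STORE_FAST r → r=0. Stack: []
LOAD_CONST → push 10. Stack: [10]
LOAD_FAST r → push 0. Stack: [10, 0]
BINARY_OP ^ → 10 ^ 0 = 10. Stack: [10]
LOAD_FAST b → push 5. Stack: [10, 5]
BINARY_OP - → 10 - 5 = 5. Stack: [5]
STORE_FAST r → r=5. Stack: []
LOAD_FAST r → push 5. Stack: [5]
LOAD_CONST → push 7. Stack: [5, 7]
BINARY_OP * → 5 * 7 = 35. Stack: [35]
LOAD_FAST a → push 30. Stack: [35, 30]
LOAD_CONST → push 7. Stack: [35, 30, 7]
BINARY_OP // → 30 // 7 = 4. Stack: [35, 4]
BINARY_OP // → 35 // 4 = 8. Stack: [8]
STORE_FAST v → v=8. Stack: []
LOAD_FAST r → push 5. Stack: [5]
RETURN_VALUE → return 5.

8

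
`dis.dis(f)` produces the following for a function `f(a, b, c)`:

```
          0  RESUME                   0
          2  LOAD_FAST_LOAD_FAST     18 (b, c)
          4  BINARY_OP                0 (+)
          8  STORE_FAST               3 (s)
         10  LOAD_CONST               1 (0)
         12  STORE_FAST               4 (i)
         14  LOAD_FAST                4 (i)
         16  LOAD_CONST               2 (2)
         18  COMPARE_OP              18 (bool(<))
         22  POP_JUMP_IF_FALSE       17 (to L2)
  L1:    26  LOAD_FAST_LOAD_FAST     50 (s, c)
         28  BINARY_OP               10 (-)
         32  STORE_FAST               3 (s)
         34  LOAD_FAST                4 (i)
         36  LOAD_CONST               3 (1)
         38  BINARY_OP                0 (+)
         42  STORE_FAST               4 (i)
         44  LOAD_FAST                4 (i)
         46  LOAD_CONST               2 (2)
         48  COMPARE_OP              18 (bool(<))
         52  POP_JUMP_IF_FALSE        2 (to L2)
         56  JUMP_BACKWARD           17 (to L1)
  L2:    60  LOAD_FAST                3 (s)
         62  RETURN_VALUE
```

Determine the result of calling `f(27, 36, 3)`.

LOAD_FAST_LOAD_FAST b,c → push 36,3. Stack: [36, 3]
BINARY_OP + → 36 + 3 = 39. Stack: [39]
STORE_FAST s → s=39. Stack: []
LOAD_CONST → push 0. Stack: [0]
STORE_FAST i → i=0. Stack: []
LOAD_FAST i → push 0. Stack: [0]
LOAD_CONST → push 2. Stack: [0, 2]
COMPARE_OP bool(<) → 0 vs 2 = True. Stack: [True]
POP_JUMP_IF_FALSE → pop True; no jump. Stack: []
LOAD_FAST_LOAD_FAST s,c → push 39,3. Stack: [39, 3]
BINARY_OP - → 39 - 3 = 36. Stack: [36]
STORE_FAST s → s=36. Stack: []
LOAD_FAST i → push 0. Stack: [0]
LOAD_CONST → push 1. Stack: [0, 1]
BINARY_OP + → 0 + 1 = 1. Stack: [1]
STORE_FAST i → i=1. Stack: []
LOAD_FAST i → push 1. Stack: [1]
LOAD_CONST → push 2. Stack: [1, 2]
COMPARE_OP bool(<) → 1 vs 2 = True. Stack: [True]
POP_JUMP_IF_FALSE → pop True; no jump. Stack: []
LOAD_FAST_LOAD_FAST s,c → push 36,3. Stack: [36, 3]
BINARY_OP - → 36 - 3 = 33. Stack: [33]
STORE_FAST s → s=33. Stack: []
LOAD_FAST i → push 1. Stack: [1]
LOAD_CONST → push 1. Stack: [1, 1]
BINARY_OP + → 1 + 1 = 2. Stack: [2]
STORE_FAST i → i=2. Stack: []
LOAD_FAST i → push 2. Stack: [2]
LOAD_CONST → push 2. Stack: [2, 2]
COMPARE_OP bool(<) → 2 vs 2 = False. Stack: [False]
POP_JUMP_IF_FALSE → pop False; jump. Stack: []
LOAD_FAST s → push 33. Stack: [33]
RETURN_VALUE → return 33.

33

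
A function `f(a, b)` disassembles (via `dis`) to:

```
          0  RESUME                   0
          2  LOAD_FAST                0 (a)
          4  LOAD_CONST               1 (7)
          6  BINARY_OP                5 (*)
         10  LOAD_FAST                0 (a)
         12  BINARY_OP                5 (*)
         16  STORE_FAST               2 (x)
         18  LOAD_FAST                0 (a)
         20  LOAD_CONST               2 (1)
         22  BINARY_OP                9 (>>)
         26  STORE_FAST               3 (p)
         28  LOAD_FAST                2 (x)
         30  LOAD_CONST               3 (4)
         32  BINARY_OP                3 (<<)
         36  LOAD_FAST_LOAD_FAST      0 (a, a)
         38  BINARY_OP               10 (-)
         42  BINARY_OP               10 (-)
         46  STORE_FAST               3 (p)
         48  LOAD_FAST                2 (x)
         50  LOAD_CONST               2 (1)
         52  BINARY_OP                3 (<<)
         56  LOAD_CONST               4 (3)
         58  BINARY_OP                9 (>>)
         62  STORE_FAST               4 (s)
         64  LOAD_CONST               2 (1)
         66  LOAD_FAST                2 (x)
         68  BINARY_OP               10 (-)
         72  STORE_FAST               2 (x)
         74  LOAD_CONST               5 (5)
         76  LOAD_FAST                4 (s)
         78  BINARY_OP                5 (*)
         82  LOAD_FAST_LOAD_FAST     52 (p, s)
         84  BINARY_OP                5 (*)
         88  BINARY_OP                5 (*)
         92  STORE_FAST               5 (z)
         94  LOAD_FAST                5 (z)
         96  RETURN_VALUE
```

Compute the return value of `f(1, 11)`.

LOAD_FAST a → push 1. Stack: [1]
LOAD_CONST → push 7. Stack: [1, 7]
BINARY_OP * → 1 * 7 = 7. Stack: [7]
LOAD_FAST a → push 1. Stack: [7, 1]
BINARY_OP * → 7 * 1 = 7. Stack: [7]
STORE_FAST x → x=7. Stack: []
LOAD_FAST a → push 1. Stack: [1]
LOAD_CONST → push 1. Stack: [1, 1]
BINARY_OP >> → 1 >> 1 = 0. Stack: [0]
STORE_FAST p → p=0. Stack: []
LOAD_FAST x → push 7. Stack: [7]
LOAD_CONST → push 4. Stack: [7, 4]
BINARY_OP << → 7 << 4 = 112. Stack: [112]
LOAD_FAST_LOAD_FAST a,a → push 1,1. Stack: [112, 1, 1]
BINARY_OP - → 1 - 1 = 0. Stack: [112, 0]
BINARY_OP - → 112 - 0 = 112. Stack: [112]
STORE_FAST p → p=112. Stack: []
LOAD_FAST x → push 7. Stack: [7]
LOAD_CONST → push 1. Stack: [7, 1]
BINARY_OP << → 7 << 1 = 14. Stack: [14]
LOAD_CONST → push 3. Stack: [14, 3]
BINARY_OP >> → 14 >> 3 = 1. Stack: [1]
STORE_FAST s → s=1. Stack: []
LOAD_CONST → push 1. Stack: [1]
LOAD_FAST x → push 7. Stack: [1, 7]
BINARY_OP - → 1 - 7 = -6. Stack: [-6]
STORE_FAST x → x=-6. Stack: []
LOAD_CONST → push 5. Stack: [5]
LOAD_FAST s → push 1. Stack: [5, 1]
BINARY_OP * → 5 * 1 = 5. Stack: [5]
LOAD_FAST_LOAD_FAST p,s → push 112,1. Stack: [5, 112, 1]
BINARY_OP * → 112 * 1 = 112. Stack: [5, 112]
BINARY_OP * → 5 * 112 = 560. Stack: [560]
STORE_FAST z → z=560. Stack: []
LOAD_FAST z → push 560. Stack: [560]
RETURN_VALUE → return 560.

560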